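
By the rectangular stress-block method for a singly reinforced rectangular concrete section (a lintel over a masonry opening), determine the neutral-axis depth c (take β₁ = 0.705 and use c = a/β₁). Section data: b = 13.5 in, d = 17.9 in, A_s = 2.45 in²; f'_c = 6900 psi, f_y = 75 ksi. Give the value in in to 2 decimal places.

T = A_s f_y = 2.45 × 75 = 183.75 kips.
a = T/(0.85 f'_c b) = 183.75/(0.85 × 6.9 × 13.5) = 2.3207 in.
With β₁ = 0.705, c = a/β₁ = 2.3207/0.705 = 3.29 in.

c ≈ 3.29 in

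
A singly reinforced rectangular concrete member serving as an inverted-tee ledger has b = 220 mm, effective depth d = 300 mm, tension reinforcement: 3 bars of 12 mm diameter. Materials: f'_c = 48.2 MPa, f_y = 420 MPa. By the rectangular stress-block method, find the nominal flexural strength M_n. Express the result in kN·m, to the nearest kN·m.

A_s = 3 × 113 = 339 mm².
T = A_s f_y = 339 × 420 = 142380 N = 142.38 kN.
From C = T: a = T/(0.85 f'_c b) = 142380/(0.85 × 48.2 × 220) = 15.80 mm.
M_n = T(d − a/2) = 142.38 kN × (300 − 7.9) mm = 41.59 kN·m.

M_n ≈ 42 kN·m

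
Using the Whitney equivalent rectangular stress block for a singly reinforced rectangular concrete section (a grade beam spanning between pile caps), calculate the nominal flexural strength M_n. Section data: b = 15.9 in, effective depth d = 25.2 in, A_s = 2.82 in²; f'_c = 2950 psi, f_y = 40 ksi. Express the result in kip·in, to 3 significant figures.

M_n ≈ 2680 kip·in

T = A_s f_y = 2.82 × 40 = 112.8 kips.
a = T/(0.85 f'_c b) = 112.8/(0.85 × 2.95 × 15.9) = 2.829 in.
M_n = T(d − a/2) = 112.8 × (25.2 − 1.4145) = 2683.0 kip·in.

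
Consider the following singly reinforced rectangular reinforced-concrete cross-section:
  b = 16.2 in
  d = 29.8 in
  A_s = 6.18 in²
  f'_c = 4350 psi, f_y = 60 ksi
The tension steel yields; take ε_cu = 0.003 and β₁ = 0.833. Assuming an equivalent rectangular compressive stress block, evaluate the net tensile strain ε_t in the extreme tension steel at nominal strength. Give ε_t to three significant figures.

ε_t ≈ 0.00903

a = A_s f_y/(0.85 f'_c b) = 6.190 in.
β₁ = 0.833, so c = a/β₁ = 6.190/0.833 = 7.431 in.
From the linear strain diagram with ε_cu = 0.003: ε_t = 0.003 (d − c)/c = 0.003 × (29.8 − 7.431)/7.431 = 0.00903.
Since ε_t ≥ 0.005, the section is tension-controlled.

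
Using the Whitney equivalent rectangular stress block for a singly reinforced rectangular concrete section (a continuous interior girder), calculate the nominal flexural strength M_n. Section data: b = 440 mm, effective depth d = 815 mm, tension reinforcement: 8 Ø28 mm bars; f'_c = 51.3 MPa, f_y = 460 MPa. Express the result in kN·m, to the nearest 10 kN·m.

A_s = 8 × 616 = 4928 mm².
T = A_s f_y = 4928 × 460 = 2266880 N = 2266.88 kN.
From C = T: a = T/(0.85 f'_c b) = 2266880/(0.85 × 51.3 × 440) = 118.15 mm.
M_n = T(d − a/2) = 2266.88 kN × (815 − 59.075) mm = 1713.59 kN·m.

M_n ≈ 1710 kN·m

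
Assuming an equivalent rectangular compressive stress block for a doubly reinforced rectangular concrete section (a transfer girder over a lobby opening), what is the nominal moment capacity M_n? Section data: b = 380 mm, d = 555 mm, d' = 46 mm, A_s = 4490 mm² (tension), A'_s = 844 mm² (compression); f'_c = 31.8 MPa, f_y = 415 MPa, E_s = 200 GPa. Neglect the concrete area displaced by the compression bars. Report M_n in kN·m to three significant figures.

M_n ≈ 907 kN·m

Assume both tension and compression steel yield.
Net tension couple steel: A_s − A'_s = 3646 mm².
a = (A_s − A'_s) f_y / (0.85 f'_c b) = 1513090/(0.85 × 31.8 × 380) = 147.31 mm.
c = a/β₁ = 147.31/0.823 = 178.99 mm; ε'_s = 0.003(c − d')/c = 0.0022 ≥ f_y/E_s = 0.0021, so compression steel does yield.
M_n = (A_s − A'_s) f_y (d − a/2) + A'_s f_y (d − d') = [1513090 × (555 − 73.655) + 350260 × (555 − 46)] × 10⁻⁶ = 728.32 + 178.28 = 906.60 kN·m.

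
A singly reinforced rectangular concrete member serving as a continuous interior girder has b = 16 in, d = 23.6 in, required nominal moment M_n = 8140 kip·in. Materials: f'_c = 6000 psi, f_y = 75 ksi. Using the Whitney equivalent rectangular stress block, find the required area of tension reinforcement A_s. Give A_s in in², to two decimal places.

A_s ≈ 5.11 in²

From M_n = 0.85 f'_c a b (d − a/2):
a = d − √(d² − 2M_n/(0.85 f'_c b)) = 23.6 − √(23.6² − 2 × 8140/(0.85 × 6 × 16)) = 4.694 in.
A_s = 0.85 f'_c a b / f_y = 0.85 × 6 × 4.694 × 16 / 75 = 5.107 in².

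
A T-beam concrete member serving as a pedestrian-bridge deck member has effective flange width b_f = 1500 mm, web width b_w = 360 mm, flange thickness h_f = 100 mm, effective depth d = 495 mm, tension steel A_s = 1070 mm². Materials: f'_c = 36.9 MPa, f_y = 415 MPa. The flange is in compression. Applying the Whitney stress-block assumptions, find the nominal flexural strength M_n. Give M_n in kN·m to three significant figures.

Tension: T = A_s f_y = 1070 × 415 = 444050 N.
Try a within the flange: a = T/(0.85 f'_c b_f) = 444050/(0.85 × 36.9 × 1500) = 9.44 mm.
Since a = 9.44 ≤ h_f = 100 mm, the stress block lies entirely in the flange; analyse as a rectangular beam of width b_f.
M_n = T(d − a/2) = 444050 × (495 − 4.72) = 217.71 × 10⁶ N·mm.
M_n = 217.71 kN·m.

M_n ≈ 218 kN·m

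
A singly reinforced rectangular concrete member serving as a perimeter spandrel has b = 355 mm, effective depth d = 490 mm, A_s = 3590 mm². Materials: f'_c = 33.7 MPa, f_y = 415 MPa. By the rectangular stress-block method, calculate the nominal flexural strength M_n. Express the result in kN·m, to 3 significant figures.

T = A_s f_y = 3590 × 415 = 1489850 N = 1489.85 kN.
From C = T: a = T/(0.85 f'_c b) = 1489850/(0.85 × 33.7 × 355) = 146.51 mm.
M_n = T(d − a/2) = 1489.85 kN × (490 − 73.255) mm = 620.89 kN·m.

M_n ≈ 621 kN·m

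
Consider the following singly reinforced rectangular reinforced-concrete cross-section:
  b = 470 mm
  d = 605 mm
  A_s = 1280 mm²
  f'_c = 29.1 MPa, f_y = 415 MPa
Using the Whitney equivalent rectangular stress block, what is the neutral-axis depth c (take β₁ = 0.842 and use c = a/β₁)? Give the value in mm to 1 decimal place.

T = A_s f_y = 1280 × 415 = 531200 N = 531.2 kN.
Setting C = 0.85 f'_c a b equal to T: a = 531200/(0.85 × 29.1 × 470) = 45.693 mm.
With β₁ = 0.842, c = a/β₁ = 45.693/0.842 = 54.3 mm.

c ≈ 54.3 mm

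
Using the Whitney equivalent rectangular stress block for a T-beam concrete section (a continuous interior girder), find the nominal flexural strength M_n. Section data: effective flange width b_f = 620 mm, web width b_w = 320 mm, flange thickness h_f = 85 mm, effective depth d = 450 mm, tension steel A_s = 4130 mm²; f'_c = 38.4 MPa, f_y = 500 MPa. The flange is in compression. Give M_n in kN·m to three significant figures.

M_n ≈ 821 kN·m

Tension: T = A_s f_y = 4130 × 500 = 2065000 N.
Try a within the flange: a = T/(0.85 f'_c b_f) = 2065000/(0.85 × 38.4 × 620) = 102.04 mm.
a = 102.04 > h_f = 85 mm: the block extends into the web. Split into flange-overhang and web parts.
C_f = 0.85 f'_c (b_f − b_w) h_f = 0.85 × 38.4 × (620 − 320) × 85 = 832320 N.
Remaining web compression depth: a_w = (T − C_f)/(0.85 f'_c b_w) = (2065000 − 832320)/(0.85 × 38.4 × 320) = 118.02 mm.
M_n = C_f(d − h_f/2) + (T − C_f)(d − a_w/2) = 832320 × (450 − 42.5) + 1232680 × (450 − 59.01) = 339.17 + 481.97 = 821.14 × 10⁶ N·mm.
M_n = 821.14 kN·m.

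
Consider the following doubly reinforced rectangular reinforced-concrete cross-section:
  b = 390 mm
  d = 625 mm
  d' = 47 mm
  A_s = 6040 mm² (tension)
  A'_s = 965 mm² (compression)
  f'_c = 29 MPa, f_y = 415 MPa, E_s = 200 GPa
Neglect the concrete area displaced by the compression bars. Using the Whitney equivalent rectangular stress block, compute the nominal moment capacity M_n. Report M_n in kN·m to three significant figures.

M_n ≈ 1320 kN·m

Assume both tension and compression steel yield.
Net tension couple steel: A_s − A'_s = 5075 mm².
a = (A_s − A'_s) f_y / (0.85 f'_c b) = 2106125/(0.85 × 29 × 390) = 219.08 mm.
c = a/β₁ = 219.08/0.843 = 259.88 mm; ε'_s = 0.003(c − d')/c = 0.0025 ≥ f_y/E_s = 0.0021, so compression steel does yield.
M_n = (A_s − A'_s) f_y (d − a/2) + A'_s f_y (d − d') = [2106125 × (625 − 109.54) + 400475 × (625 − 47)] × 10⁻⁶ = 1085.62 + 231.47 = 1317.09 kN·m.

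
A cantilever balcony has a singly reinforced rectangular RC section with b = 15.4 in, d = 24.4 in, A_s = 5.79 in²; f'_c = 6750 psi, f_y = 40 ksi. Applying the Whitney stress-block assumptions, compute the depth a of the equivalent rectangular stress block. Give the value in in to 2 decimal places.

T = A_s f_y = 5.79 × 40 = 231.6 kips.
a = T/(0.85 f'_c b) = 231.6/(0.85 × 6.75 × 15.4) = 2.62 in.

a ≈ 2.62 in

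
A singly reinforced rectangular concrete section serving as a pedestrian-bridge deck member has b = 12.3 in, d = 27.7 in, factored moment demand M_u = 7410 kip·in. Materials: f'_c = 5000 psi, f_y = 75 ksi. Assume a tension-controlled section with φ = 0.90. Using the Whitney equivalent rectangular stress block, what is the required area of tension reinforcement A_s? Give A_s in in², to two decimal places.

A_s ≈ 4.48 in²

M_n = M_u/φ = 7410/0.90 = 8233.33 kip·in.
From M_n = 0.85 f'_c a b (d − a/2):
a = d − √(d² − 2M_n/(0.85 f'_c b)) = 27.7 − √(27.7² − 2 × 8233.33/(0.85 × 5 × 12.3)) = 6.433 in.
A_s = 0.85 f'_c a b / f_y = 0.85 × 5 × 6.433 × 12.3 / 75 = 4.484 in².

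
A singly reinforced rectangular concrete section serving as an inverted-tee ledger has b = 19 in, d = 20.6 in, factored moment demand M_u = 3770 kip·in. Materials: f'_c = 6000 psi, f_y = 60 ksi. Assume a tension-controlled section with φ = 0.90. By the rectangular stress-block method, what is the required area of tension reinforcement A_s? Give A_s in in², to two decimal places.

M_n = M_u/φ = 3770/0.90 = 4188.89 kip·in.
From M_n = 0.85 f'_c a b (d − a/2):
a = d − √(d² − 2M_n/(0.85 f'_c b)) = 20.6 − √(20.6² − 2 × 4188.89/(0.85 × 6 × 19)) = 2.218 in.
A_s = 0.85 f'_c a b / f_y = 0.85 × 6 × 2.218 × 19 / 60 = 3.582 in².

A_s ≈ 3.58 in²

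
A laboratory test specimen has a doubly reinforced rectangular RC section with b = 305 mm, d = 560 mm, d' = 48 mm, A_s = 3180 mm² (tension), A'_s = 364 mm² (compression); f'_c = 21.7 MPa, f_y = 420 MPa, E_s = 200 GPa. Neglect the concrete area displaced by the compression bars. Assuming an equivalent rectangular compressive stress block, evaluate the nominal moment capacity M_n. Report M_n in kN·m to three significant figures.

M_n ≈ 616 kN·m

Assume both tension and compression steel yield.
Net tension couple steel: A_s − A'_s = 2816 mm².
a = (A_s − A'_s) f_y / (0.85 f'_c b) = 1182720/(0.85 × 21.7 × 305) = 210.23 mm.
c = a/β₁ = 210.23/0.85 = 247.33 mm; ε'_s = 0.003(c − d')/c = 0.0024 ≥ f_y/E_s = 0.0021, so compression steel does yield.
M_n = (A_s − A'_s) f_y (d − a/2) + A'_s f_y (d − d') = [1182720 × (560 − 105.115) + 152880 × (560 − 48)] × 10⁻⁶ = 538.00 + 78.27 = 616.27 kN·m.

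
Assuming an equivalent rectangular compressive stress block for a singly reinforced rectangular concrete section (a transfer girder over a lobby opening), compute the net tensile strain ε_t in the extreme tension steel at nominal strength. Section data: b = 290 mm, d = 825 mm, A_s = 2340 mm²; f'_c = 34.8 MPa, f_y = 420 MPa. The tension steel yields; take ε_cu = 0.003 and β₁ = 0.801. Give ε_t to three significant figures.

a = A_s f_y/(0.85 f'_c b) = 114.57 mm.
β₁ = 0.801, so c = a/β₁ = 114.57/0.801 = 143.03 mm.
From the linear strain diagram with ε_cu = 0.003: ε_t = 0.003 (d − c)/c = 0.003 × (825 − 143.03)/143.03 = 0.0143.
Since ε_t ≥ 0.005, the section is tension-controlled.

ε_t ≈ 0.0143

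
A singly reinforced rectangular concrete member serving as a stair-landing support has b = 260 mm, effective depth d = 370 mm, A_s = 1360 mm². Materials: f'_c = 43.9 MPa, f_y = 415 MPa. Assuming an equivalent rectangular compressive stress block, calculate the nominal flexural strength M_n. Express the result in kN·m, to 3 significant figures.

M_n ≈ 192 kN·m

T = A_s f_y = 1360 × 415 = 564400 N = 564.4 kN.
From C = T: a = T/(0.85 f'_c b) = 564400/(0.85 × 43.9 × 260) = 58.17 mm.
M_n = T(d − a/2) = 564.4 kN × (370 − 29.085) mm = 192.41 kN·m.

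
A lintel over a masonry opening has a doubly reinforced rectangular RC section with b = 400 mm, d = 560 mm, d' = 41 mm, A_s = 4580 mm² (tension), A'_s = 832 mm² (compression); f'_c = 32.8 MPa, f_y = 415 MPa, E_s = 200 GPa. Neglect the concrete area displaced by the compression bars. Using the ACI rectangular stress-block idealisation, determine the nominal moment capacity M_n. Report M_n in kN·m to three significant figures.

M_n ≈ 942 kN·m

Assume both tension and compression steel yield.
Net tension couple steel: A_s − A'_s = 3748 mm².
a = (A_s − A'_s) f_y / (0.85 f'_c b) = 1555420/(0.85 × 32.8 × 400) = 139.47 mm.
c = a/β₁ = 139.47/0.816 = 170.92 mm; ε'_s = 0.003(c − d')/c = 0.0023 ≥ f_y/E_s = 0.0021, so compression steel does yield.
M_n = (A_s − A'_s) f_y (d − a/2) + A'_s f_y (d − d') = [1555420 × (560 − 69.735) + 345280 × (560 − 41)] × 10⁻⁶ = 762.57 + 179.20 = 941.77 kN·m.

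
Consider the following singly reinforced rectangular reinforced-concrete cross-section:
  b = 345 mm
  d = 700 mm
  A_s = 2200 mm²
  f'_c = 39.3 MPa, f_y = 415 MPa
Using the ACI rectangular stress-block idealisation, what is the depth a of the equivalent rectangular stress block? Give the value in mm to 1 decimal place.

T = A_s f_y = 2200 × 415 = 913000 N = 913 kN.
Setting C = 0.85 f'_c a b equal to T: a = 913000/(0.85 × 39.3 × 345) = 79.2 mm.

a ≈ 79.2 mm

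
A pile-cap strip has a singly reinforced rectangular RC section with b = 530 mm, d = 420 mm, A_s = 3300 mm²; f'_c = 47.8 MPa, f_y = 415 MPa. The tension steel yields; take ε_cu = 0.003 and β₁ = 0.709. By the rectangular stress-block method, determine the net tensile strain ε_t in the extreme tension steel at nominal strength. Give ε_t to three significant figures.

a = A_s f_y/(0.85 f'_c b) = 63.60 mm.
β₁ = 0.709, so c = a/β₁ = 63.60/0.709 = 89.70 mm.
From the linear strain diagram with ε_cu = 0.003: ε_t = 0.003 (d − c)/c = 0.003 × (420 − 89.70)/89.70 = 0.0110.
Since ε_t ≥ 0.005, the section is tension-controlled.

ε_t ≈ 0.0110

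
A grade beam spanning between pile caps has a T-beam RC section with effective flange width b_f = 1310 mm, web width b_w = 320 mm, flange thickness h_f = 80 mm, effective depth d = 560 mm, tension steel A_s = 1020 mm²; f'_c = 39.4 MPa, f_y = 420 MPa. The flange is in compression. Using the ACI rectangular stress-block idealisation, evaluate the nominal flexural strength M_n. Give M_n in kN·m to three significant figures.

Tension: T = A_s f_y = 1020 × 420 = 428400 N.
Try a within the flange: a = T/(0.85 f'_c b_f) = 428400/(0.85 × 39.4 × 1310) = 9.76 mm.
Since a = 9.76 ≤ h_f = 80 mm, the stress block lies entirely in the flange; analyse as a rectangular beam of width b_f.
M_n = T(d − a/2) = 428400 × (560 − 4.88) = 237.81 × 10⁶ N·mm.
M_n = 237.81 kN·m.

M_n ≈ 238 kN·m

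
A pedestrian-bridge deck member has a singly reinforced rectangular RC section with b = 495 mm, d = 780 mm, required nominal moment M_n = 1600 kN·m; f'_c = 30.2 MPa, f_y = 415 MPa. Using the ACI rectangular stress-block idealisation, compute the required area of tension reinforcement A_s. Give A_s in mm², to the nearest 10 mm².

A_s ≈ 5600 mm²

With M_n = 0.85 f'_c a b (d − a/2), solve the quadratic for a:
a = d − √(d² − 2M_n/(0.85 f'_c b)) = 780 − √(780² − 2 × 1600×10⁶/(0.85 × 30.2 × 495)) = 182.87 mm.
A_s = 0.85 f'_c a b / f_y = 0.85 × 30.2 × 182.87 × 495 / 415 = 5599.2 mm².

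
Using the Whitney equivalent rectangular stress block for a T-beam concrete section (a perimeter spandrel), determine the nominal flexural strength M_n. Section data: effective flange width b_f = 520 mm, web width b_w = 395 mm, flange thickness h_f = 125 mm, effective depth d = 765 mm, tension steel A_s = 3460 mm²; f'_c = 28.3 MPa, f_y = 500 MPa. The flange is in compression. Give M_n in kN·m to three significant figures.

Tension: T = A_s f_y = 3460 × 500 = 1730000 N.
Try a within the flange: a = T/(0.85 f'_c b_f) = 1730000/(0.85 × 28.3 × 520) = 138.30 mm.
a = 138.30 > h_f = 125 mm: the block extends into the web. Split into flange-overhang and web parts.
C_f = 0.85 f'_c (b_f − b_w) h_f = 0.85 × 28.3 × (520 − 395) × 125 = 375859 N.
Remaining web compression depth: a_w = (T − C_f)/(0.85 f'_c b_w) = (1730000 − 375859)/(0.85 × 28.3 × 395) = 142.52 mm.
M_n = C_f(d − h_f/2) + (T − C_f)(d − a_w/2) = 375859 × (765 − 62.5) + 1354141 × (765 − 71.26) = 264.04 + 939.42 = 1203.46 × 10⁶ N·mm.
M_n = 1203.46 kN·m.

M_n ≈ 1200 kN·m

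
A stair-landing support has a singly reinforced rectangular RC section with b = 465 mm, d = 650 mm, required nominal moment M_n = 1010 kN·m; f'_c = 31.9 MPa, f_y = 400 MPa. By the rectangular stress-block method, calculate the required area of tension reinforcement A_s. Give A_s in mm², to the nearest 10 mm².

A_s ≈ 4350 mm²

With M_n = 0.85 f'_c a b (d − a/2), solve the quadratic for a:
a = d − √(d² − 2M_n/(0.85 f'_c b)) = 650 − √(650² − 2 × 1010×10⁶/(0.85 × 31.9 × 465)) = 137.86 mm.
A_s = 0.85 f'_c a b / f_y = 0.85 × 31.9 × 137.86 × 465 / 400 = 4345.5 mm².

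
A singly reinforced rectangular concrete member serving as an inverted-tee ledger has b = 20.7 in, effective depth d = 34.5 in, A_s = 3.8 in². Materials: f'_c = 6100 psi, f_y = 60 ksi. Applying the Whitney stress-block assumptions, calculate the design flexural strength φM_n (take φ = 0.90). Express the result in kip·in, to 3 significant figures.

T = A_s f_y = 3.8 × 60 = 228 kips.
a = T/(0.85 f'_c b) = 228/(0.85 × 6.1 × 20.7) = 2.124 in.
M_n = T(d − a/2) = 228 × (34.5 − 1.062) = 7623.9 kip·in.
φM_n = 0.90 × 7623.9 = 6861.5 kip·in.

φM_n ≈ 6860 kip·in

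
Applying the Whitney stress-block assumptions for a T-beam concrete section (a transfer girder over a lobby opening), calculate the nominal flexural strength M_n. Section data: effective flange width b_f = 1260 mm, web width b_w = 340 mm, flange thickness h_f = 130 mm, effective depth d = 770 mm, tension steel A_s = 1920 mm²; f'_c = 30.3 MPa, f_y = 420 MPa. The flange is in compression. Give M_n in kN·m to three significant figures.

M_n ≈ 611 kN·m

Tension: T = A_s f_y = 1920 × 420 = 806400 N.
Try a within the flange: a = T/(0.85 f'_c b_f) = 806400/(0.85 × 30.3 × 1260) = 24.85 mm.
Since a = 24.85 ≤ h_f = 130 mm, the stress block lies entirely in the flange; analyse as a rectangular beam of width b_f.
M_n = T(d − a/2) = 806400 × (770 − 12.425) = 610.91 × 10⁶ N·mm.
M_n = 610.91 kN·m.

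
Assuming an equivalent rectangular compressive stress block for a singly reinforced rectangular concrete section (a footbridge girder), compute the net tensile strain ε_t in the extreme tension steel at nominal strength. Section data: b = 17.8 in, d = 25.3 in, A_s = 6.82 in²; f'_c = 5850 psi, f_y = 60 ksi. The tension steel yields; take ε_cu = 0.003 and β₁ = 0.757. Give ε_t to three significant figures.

a = A_s f_y/(0.85 f'_c b) = 4.623 in.
β₁ = 0.757, so c = a/β₁ = 4.623/0.757 = 6.107 in.
From the linear strain diagram with ε_cu = 0.003: ε_t = 0.003 (d − c)/c = 0.003 × (25.3 − 6.107)/6.107 = 0.00943.
Since ε_t ≥ 0.005, the section is tension-controlled.

ε_t ≈ 0.00943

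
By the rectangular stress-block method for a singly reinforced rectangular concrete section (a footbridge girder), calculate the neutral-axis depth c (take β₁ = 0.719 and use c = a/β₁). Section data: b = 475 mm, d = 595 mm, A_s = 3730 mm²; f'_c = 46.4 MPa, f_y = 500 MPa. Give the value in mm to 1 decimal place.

c ≈ 138.5 mm

T = A_s f_y = 3730 × 500 = 1865000 N = 1865 kN.
Setting C = 0.85 f'_c a b equal to T: a = 1865000/(0.85 × 46.4 × 475) = 99.552 mm.
With β₁ = 0.719, c = a/β₁ = 99.552/0.719 = 138.5 mm.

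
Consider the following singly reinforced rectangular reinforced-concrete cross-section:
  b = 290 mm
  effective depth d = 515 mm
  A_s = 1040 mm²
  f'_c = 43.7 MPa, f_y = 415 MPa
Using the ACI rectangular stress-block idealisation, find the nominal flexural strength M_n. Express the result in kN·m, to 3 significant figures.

M_n ≈ 214 kN·m

T = A_s f_y = 1040 × 415 = 431600 N = 431.6 kN.
From C = T: a = T/(0.85 f'_c b) = 431600/(0.85 × 43.7 × 290) = 40.07 mm.
M_n = T(d − a/2) = 431.6 kN × (515 − 20.035) mm = 213.63 kN·m.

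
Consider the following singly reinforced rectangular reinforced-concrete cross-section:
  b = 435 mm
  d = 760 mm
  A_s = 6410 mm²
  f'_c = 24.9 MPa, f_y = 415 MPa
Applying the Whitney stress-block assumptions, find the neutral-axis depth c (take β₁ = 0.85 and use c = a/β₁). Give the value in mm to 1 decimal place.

T = A_s f_y = 6410 × 415 = 2660150 N = 2660.15 kN.
Setting C = 0.85 f'_c a b equal to T: a = 2660150/(0.85 × 24.9 × 435) = 288.934 mm.
With β₁ = 0.85, c = a/β₁ = 288.934/0.85 = 339.9 mm.

c ≈ 339.9 mm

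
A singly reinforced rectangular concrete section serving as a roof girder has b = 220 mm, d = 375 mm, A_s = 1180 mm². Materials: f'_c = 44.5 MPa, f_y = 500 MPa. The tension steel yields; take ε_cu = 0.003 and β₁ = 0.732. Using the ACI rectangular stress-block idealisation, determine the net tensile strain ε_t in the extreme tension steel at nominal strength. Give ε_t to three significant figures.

ε_t ≈ 0.00861

a = A_s f_y/(0.85 f'_c b) = 70.90 mm.
β₁ = 0.732, so c = a/β₁ = 70.90/0.732 = 96.86 mm.
From the linear strain diagram with ε_cu = 0.003: ε_t = 0.003 (d − c)/c = 0.003 × (375 − 96.86)/96.86 = 0.00861.
Since ε_t ≥ 0.005, the section is tension-controlled.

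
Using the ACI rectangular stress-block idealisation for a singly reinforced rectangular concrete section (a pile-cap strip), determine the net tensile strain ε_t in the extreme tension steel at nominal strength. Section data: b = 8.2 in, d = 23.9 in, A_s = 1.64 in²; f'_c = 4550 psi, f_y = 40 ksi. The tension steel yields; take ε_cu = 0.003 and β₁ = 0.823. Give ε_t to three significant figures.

ε_t ≈ 0.0255

a = A_s f_y/(0.85 f'_c b) = 2.069 in.
β₁ = 0.823, so c = a/β₁ = 2.069/0.823 = 2.514 in.
From the linear strain diagram with ε_cu = 0.003: ε_t = 0.003 (d − c)/c = 0.003 × (23.9 − 2.514)/2.514 = 0.0255.
Since ε_t ≥ 0.005, the section is tension-controlled.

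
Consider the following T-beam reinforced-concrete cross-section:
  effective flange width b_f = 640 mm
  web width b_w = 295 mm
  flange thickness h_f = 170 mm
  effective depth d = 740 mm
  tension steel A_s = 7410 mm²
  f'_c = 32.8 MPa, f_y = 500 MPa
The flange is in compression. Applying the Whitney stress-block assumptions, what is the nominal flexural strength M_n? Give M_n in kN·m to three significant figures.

M_n ≈ 2340 kN·m

Tension: T = A_s f_y = 7410 × 500 = 3705000 N.
Try a within the flange: a = T/(0.85 f'_c b_f) = 3705000/(0.85 × 32.8 × 640) = 207.64 mm.
a = 207.64 > h_f = 170 mm: the block extends into the web. Split into flange-overhang and web parts.
C_f = 0.85 f'_c (b_f − b_w) h_f = 0.85 × 32.8 × (640 − 295) × 170 = 1635162 N.
Remaining web compression depth: a_w = (T − C_f)/(0.85 f'_c b_w) = (3705000 − 1635162)/(0.85 × 32.8 × 295) = 251.66 mm.
M_n = C_f(d − h_f/2) + (T − C_f)(d − a_w/2) = 1635162 × (740 − 85) + 2069838 × (740 − 125.83) = 1071.03 + 1271.23 = 2342.26 × 10⁶ N·mm.
M_n = 2342.26 kN·m.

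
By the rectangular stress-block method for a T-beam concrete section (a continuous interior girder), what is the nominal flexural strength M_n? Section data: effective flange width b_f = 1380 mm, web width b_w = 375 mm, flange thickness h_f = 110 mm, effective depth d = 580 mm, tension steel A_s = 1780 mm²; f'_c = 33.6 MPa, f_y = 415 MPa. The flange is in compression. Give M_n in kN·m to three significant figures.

M_n ≈ 422 kN·m

Tension: T = A_s f_y = 1780 × 415 = 738700 N.
Try a within the flange: a = T/(0.85 f'_c b_f) = 738700/(0.85 × 33.6 × 1380) = 18.74 mm.
Since a = 18.74 ≤ h_f = 110 mm, the stress block lies entirely in the flange; analyse as a rectangular beam of width b_f.
M_n = T(d − a/2) = 738700 × (580 − 9.37) = 421.52 × 10⁶ N·mm.
M_n = 421.52 kN·m.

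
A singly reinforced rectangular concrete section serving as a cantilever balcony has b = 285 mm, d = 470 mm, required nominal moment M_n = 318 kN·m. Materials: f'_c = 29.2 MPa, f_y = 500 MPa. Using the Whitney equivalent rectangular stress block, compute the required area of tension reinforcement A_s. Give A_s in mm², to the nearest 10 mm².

A_s ≈ 1530 mm²

With M_n = 0.85 f'_c a b (d − a/2), solve the quadratic for a:
a = d − √(d² − 2M_n/(0.85 f'_c b)) = 470 − √(470² − 2 × 318×10⁶/(0.85 × 29.2 × 285)) = 108.08 mm.
A_s = 0.85 f'_c a b / f_y = 0.85 × 29.2 × 108.08 × 285 / 500 = 1529.1 mm².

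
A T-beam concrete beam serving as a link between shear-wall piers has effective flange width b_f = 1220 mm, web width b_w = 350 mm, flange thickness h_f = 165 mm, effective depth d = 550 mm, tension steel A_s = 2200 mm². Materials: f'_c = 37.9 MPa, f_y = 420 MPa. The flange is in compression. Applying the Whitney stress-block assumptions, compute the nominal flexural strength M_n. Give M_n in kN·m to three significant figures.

Tension: T = A_s f_y = 2200 × 420 = 924000 N.
Try a within the flange: a = T/(0.85 f'_c b_f) = 924000/(0.85 × 37.9 × 1220) = 23.51 mm.
Since a = 23.51 ≤ h_f = 165 mm, the stress block lies entirely in the flange; analyse as a rectangular beam of width b_f.
M_n = T(d − a/2) = 924000 × (550 − 11.755) = 497.34 × 10⁶ N·mm.
M_n = 497.34 kN·m.

M_n ≈ 497 kN·m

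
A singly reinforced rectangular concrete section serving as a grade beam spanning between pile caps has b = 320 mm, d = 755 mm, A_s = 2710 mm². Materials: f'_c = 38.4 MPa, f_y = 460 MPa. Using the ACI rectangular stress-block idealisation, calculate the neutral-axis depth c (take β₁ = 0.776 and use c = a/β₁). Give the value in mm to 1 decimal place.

c ≈ 153.8 mm

T = A_s f_y = 2710 × 460 = 1246600 N = 1246.6 kN.
Setting C = 0.85 f'_c a b equal to T: a = 1246600/(0.85 × 38.4 × 320) = 119.351 mm.
With β₁ = 0.776, c = a/β₁ = 119.351/0.776 = 153.8 mm.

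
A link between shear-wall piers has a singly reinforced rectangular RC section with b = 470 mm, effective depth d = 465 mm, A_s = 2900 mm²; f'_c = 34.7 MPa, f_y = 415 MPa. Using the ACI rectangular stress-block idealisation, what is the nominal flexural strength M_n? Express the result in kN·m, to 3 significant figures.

M_n ≈ 507 kN·m

T = A_s f_y = 2900 × 415 = 1203500 N = 1203.5 kN.
From C = T: a = T/(0.85 f'_c b) = 1203500/(0.85 × 34.7 × 470) = 86.82 mm.
M_n = T(d − a/2) = 1203.5 kN × (465 − 43.41) mm = 507.38 kN·m.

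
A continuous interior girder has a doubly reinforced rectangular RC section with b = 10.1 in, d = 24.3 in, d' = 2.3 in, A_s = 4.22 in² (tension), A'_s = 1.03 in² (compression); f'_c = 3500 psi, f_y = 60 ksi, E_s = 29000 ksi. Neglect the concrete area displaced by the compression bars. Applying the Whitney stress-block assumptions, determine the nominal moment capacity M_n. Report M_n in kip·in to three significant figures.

Assume both steels yield.
a = (A_s − A'_s) f_y/(0.85 f'_c b) = (4.22 − 1.03) × 60/(0.85 × 3.5 × 10.1) = 6.370 in.
c = a/β₁ = 6.370/0.85 = 7.494 in; ε'_s = 0.003(c − d')/c = 0.0021 ≥ ε_y = 0.0021, so the compression steel yields.
M_n = (A_s − A'_s) f_y (d − a/2) + A'_s f_y (d − d') = 191.4 × (24.3 − 3.185) + 61.8 × (24.3 − 2.3) = 4041.4 + 1359.6 = 5401.0 kip·in.

M_n ≈ 5400 kip·in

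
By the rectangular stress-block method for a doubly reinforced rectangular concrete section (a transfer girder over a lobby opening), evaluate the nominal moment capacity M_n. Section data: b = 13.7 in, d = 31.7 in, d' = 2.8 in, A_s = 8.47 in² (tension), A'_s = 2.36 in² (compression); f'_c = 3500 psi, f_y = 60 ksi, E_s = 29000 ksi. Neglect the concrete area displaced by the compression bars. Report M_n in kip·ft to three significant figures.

Assume both steels yield.
a = (A_s − A'_s) f_y/(0.85 f'_c b) = (8.47 − 2.36) × 60/(0.85 × 3.5 × 13.7) = 8.995 in.
c = a/β₁ = 8.995/0.85 = 10.582 in; ε'_s = 0.003(c − d')/c = 0.0022 ≥ ε_y = 0.0021, so the compression steel yields.
M_n = (A_s − A'_s) f_y (d − a/2) + A'_s f_y (d − d') = 366.6 × (31.7 − 4.4975) + 141.6 × (31.7 − 2.8) = 9972.4 + 4092.2 = 14064.6 kip·in = 14064.6/12 = 1172.05 kip·ft.

M_n ≈ 1170 kip·ft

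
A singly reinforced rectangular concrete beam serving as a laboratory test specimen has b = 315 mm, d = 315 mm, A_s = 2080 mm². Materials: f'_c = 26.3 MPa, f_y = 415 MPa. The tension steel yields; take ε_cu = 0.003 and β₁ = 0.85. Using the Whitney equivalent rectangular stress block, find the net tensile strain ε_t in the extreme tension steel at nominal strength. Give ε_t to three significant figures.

ε_t ≈ 0.00355

a = A_s f_y/(0.85 f'_c b) = 122.58 mm.
β₁ = 0.85, so c = a/β₁ = 122.58/0.85 = 144.21 mm.
From the linear strain diagram with ε_cu = 0.003: ε_t = 0.003 (d − c)/c = 0.003 × (315 − 144.21)/144.21 = 0.00355.
ε_t < 0.004 — the section is over-reinforced for flexure under ACI limits.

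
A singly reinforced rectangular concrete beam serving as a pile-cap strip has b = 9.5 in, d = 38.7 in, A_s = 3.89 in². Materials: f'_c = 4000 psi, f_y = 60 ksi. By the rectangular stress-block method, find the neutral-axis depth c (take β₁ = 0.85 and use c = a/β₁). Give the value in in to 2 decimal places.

T = A_s f_y = 3.89 × 60 = 233.4 kips.
a = T/(0.85 f'_c b) = 233.4/(0.85 × 4 × 9.5) = 7.2260 in.
With β₁ = 0.85, c = a/β₁ = 7.2260/0.85 = 8.50 in.

c ≈ 8.50 in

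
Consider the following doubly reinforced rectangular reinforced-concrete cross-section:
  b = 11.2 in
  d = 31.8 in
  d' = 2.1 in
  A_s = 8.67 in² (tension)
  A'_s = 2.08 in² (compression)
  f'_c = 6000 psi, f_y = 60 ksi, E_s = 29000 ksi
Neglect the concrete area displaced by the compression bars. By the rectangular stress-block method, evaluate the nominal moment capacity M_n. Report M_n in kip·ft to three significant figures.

M_n ≈ 1240 kip·ft

Assume both steels yield.
a = (A_s − A'_s) f_y/(0.85 f'_c b) = (8.67 − 2.08) × 60/(0.85 × 6 × 11.2) = 6.922 in.
c = a/β₁ = 6.922/0.75 = 9.229 in; ε'_s = 0.003(c − d')/c = 0.0023 ≥ ε_y = 0.0021, so the compression steel yields.
M_n = (A_s − A'_s) f_y (d − a/2) + A'_s f_y (d − d') = 395.4 × (31.8 − 3.461) + 124.8 × (31.8 − 2.1) = 11205.2 + 3706.6 = 14911.8 kip·in = 14911.8/12 = 1242.65 kip·ft.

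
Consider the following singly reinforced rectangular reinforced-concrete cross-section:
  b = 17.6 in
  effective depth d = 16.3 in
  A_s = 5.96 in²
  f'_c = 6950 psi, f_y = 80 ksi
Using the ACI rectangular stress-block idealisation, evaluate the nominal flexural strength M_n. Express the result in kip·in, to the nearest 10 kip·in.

M_n ≈ 6680 kip·in

T = A_s f_y = 5.96 × 80 = 476.8 kips.
a = T/(0.85 f'_c b) = 476.8/(0.85 × 6.95 × 17.6) = 4.586 in.
M_n = T(d − a/2) = 476.8 × (16.3 − 2.293) = 6678.5 kip·in.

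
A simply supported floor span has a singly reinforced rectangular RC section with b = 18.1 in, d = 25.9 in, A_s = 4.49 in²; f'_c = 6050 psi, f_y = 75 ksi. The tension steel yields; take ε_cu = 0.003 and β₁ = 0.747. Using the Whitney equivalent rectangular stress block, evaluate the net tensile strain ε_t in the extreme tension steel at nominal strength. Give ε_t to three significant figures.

a = A_s f_y/(0.85 f'_c b) = 3.618 in.
β₁ = 0.747, so c = a/β₁ = 3.618/0.747 = 4.843 in.
From the linear strain diagram with ε_cu = 0.003: ε_t = 0.003 (d − c)/c = 0.003 × (25.9 − 4.843)/4.843 = 0.0130.
Since ε_t ≥ 0.005, the section is tension-controlled.

ε_t ≈ 0.0130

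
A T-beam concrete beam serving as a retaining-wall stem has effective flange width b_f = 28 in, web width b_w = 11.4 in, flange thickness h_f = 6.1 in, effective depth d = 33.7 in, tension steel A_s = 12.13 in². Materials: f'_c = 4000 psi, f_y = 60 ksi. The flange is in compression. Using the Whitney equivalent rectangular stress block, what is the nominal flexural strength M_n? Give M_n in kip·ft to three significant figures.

M_n ≈ 1800 kip·ft

Tension: T = A_s f_y = 12.13 × 60 = 727.8 kips.
Try a within the flange: a = T/(0.85 f'_c b_f) = 727.8/(0.85 × 4 × 28) = 7.645 in.
a = 7.645 > h_f = 6.1 in: the block extends into the web. Split into flange-overhang and web parts.
C_f = 0.85 f'_c (b_f − b_w) h_f = 0.85 × 4 × (28 − 11.4) × 6.1 = 344.3 kips.
Remaining web compression depth: a_w = (T − C_f)/(0.85 f'_c b_w) = (727.8 − 344.3)/(0.85 × 4 × 11.4) = 9.894 in.
M_n = C_f(d − h_f/2) + (T − C_f)(d − a_w/2) = 344.3 × (33.7 − 3.05) + 383.5 × (33.7 − 4.947) = 10552.8 + 11026.8 = 21579.6 kip·in.
M_n = 21579.6/12 = 1798.30 kip·ft.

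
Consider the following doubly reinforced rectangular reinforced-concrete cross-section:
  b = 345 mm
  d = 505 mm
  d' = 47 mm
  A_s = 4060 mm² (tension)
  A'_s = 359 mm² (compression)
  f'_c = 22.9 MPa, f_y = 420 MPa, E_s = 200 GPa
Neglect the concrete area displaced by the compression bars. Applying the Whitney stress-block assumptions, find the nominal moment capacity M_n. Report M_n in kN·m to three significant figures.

Assume both tension and compression steel yield.
Net tension couple steel: A_s − A'_s = 3701 mm².
a = (A_s − A'_s) f_y / (0.85 f'_c b) = 1554420/(0.85 × 22.9 × 345) = 231.47 mm.
c = a/β₁ = 231.47/0.85 = 272.32 mm; ε'_s = 0.003(c − d')/c = 0.0025 ≥ f_y/E_s = 0.0021, so compression steel does yield.
M_n = (A_s − A'_s) f_y (d − a/2) + A'_s f_y (d − d') = [1554420 × (505 − 115.735) + 150780 × (505 − 47)] × 10⁻⁶ = 605.08 + 69.06 = 674.14 kN·m.

M_n ≈ 674 kN·m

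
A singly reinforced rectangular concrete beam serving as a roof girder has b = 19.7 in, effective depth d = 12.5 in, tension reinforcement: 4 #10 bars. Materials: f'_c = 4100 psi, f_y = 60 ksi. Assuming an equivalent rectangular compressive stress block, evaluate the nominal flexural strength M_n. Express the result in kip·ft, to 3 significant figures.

A_s = 4 × 1.27 = 5.08 in².
T = A_s f_y = 5.08 × 60 = 304.8 kips.
a = T/(0.85 f'_c b) = 304.8/(0.85 × 4.1 × 19.7) = 4.440 in.
M_n = T(d − a/2) = 304.8 × (12.5 − 2.22) = 3133.3 kip·in = 3133.3/12 = 261.11 kip·ft.

M_n ≈ 261 kip·ft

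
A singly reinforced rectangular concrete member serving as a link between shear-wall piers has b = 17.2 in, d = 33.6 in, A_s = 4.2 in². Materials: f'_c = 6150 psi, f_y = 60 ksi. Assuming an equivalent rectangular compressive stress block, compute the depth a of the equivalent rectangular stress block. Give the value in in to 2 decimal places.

a ≈ 2.80 in

T = A_s f_y = 4.2 × 60 = 252 kips.
a = T/(0.85 f'_c b) = 252/(0.85 × 6.15 × 17.2) = 2.80 in.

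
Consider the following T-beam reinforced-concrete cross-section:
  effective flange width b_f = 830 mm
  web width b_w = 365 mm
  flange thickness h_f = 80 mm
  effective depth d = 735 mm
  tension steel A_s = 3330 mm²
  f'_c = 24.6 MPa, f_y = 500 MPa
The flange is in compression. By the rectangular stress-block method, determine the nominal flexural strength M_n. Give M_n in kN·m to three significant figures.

Tension: T = A_s f_y = 3330 × 500 = 1665000 N.
Try a within the flange: a = T/(0.85 f'_c b_f) = 1665000/(0.85 × 24.6 × 830) = 95.94 mm.
a = 95.94 > h_f = 80 mm: the block extends into the web. Split into flange-overhang and web parts.
C_f = 0.85 f'_c (b_f − b_w) h_f = 0.85 × 24.6 × (830 − 365) × 80 = 777852 N.
Remaining web compression depth: a_w = (T − C_f)/(0.85 f'_c b_w) = (1665000 − 777852)/(0.85 × 24.6 × 365) = 116.24 mm.
M_n = C_f(d − h_f/2) + (T − C_f)(d − a_w/2) = 777852 × (735 − 40) + 887148 × (735 − 58.12) = 540.61 + 600.49 = 1141.10 × 10⁶ N·mm.
M_n = 1141.10 kN·m.

M_n ≈ 1140 kN·m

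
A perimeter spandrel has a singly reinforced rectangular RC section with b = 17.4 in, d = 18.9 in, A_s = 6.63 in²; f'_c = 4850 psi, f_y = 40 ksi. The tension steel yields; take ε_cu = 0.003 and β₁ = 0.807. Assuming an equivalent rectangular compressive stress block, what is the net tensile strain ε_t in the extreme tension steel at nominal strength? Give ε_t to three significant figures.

a = A_s f_y/(0.85 f'_c b) = 3.697 in.
β₁ = 0.807, so c = a/β₁ = 3.697/0.807 = 4.581 in.
From the linear strain diagram with ε_cu = 0.003: ε_t = 0.003 (d − c)/c = 0.003 × (18.9 − 4.581)/4.581 = 0.00938.
Since ε_t ≥ 0.005, the section is tension-controlled.

ε_t ≈ 0.00938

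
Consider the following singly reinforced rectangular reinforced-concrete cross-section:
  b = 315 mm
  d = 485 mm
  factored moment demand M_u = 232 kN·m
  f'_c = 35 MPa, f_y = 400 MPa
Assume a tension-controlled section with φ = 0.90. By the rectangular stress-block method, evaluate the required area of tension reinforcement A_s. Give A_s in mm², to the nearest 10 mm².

M_n = M_u/φ = 232/0.90 = 257.778 kN·m.
With M_n = 0.85 f'_c a b (d − a/2), solve the quadratic for a:
a = d − √(d² − 2M_n/(0.85 f'_c b)) = 485 − √(485² − 2 × 257.778×10⁶/(0.85 × 35 × 315)) = 60.49 mm.
A_s = 0.85 f'_c a b / f_y = 0.85 × 35 × 60.49 × 315 / 400 = 1417.2 mm².

A_s ≈ 1420 mm²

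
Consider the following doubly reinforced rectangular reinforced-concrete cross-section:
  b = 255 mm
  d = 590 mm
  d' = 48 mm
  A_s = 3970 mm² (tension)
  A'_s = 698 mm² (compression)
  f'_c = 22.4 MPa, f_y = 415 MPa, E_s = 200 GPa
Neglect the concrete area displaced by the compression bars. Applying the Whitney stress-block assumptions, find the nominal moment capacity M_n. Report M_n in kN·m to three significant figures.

Assume both tension and compression steel yield.
Net tension couple steel: A_s − A'_s = 3272 mm².
a = (A_s − A'_s) f_y / (0.85 f'_c b) = 1357880/(0.85 × 22.4 × 255) = 279.68 mm.
c = a/β₁ = 279.68/0.85 = 329.04 mm; ε'_s = 0.003(c − d')/c = 0.0026 ≥ f_y/E_s = 0.0021, so compression steel does yield.
M_n = (A_s − A'_s) f_y (d − a/2) + A'_s f_y (d − d') = [1357880 × (590 − 139.84) + 289670 × (590 − 48)] × 10⁻⁶ = 611.26 + 157.00 = 768.26 kN·m.

M_n ≈ 768 kN·m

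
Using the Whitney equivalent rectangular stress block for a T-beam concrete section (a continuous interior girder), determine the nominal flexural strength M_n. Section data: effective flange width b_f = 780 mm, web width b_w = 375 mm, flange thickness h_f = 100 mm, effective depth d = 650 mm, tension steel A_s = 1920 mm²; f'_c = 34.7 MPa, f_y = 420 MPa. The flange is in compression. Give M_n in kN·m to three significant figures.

M_n ≈ 510 kN·m

Tension: T = A_s f_y = 1920 × 420 = 806400 N.
Try a within the flange: a = T/(0.85 f'_c b_f) = 806400/(0.85 × 34.7 × 780) = 35.05 mm.
Since a = 35.05 ≤ h_f = 100 mm, the stress block lies entirely in the flange; analyse as a rectangular beam of width b_f.
M_n = T(d − a/2) = 806400 × (650 − 17.525) = 510.03 × 10⁶ N·mm.
M_n = 510.03 kN·m.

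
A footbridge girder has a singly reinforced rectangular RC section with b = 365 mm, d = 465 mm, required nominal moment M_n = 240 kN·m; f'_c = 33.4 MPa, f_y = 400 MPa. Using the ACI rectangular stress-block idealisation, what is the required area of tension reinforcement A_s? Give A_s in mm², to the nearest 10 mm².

A_s ≈ 1370 mm²

With M_n = 0.85 f'_c a b (d − a/2), solve the quadratic for a:
a = d − √(d² − 2M_n/(0.85 f'_c b)) = 465 − √(465² − 2 × 240×10⁶/(0.85 × 33.4 × 365)) = 52.81 mm.
A_s = 0.85 f'_c a b / f_y = 0.85 × 33.4 × 52.81 × 365 / 400 = 1368.1 mm².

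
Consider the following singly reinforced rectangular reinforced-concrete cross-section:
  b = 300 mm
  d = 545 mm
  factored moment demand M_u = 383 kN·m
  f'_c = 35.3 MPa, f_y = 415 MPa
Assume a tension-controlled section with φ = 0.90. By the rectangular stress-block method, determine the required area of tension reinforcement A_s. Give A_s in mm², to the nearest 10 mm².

M_n = M_u/φ = 383/0.90 = 425.556 kN·m.
With M_n = 0.85 f'_c a b (d − a/2), solve the quadratic for a:
a = d − √(d² − 2M_n/(0.85 f'_c b)) = 545 − √(545² − 2 × 425.556×10⁶/(0.85 × 35.3 × 300)) = 95.03 mm.
A_s = 0.85 f'_c a b / f_y = 0.85 × 35.3 × 95.03 × 300 / 415 = 2061.2 mm².

A_s ≈ 2060 mm²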